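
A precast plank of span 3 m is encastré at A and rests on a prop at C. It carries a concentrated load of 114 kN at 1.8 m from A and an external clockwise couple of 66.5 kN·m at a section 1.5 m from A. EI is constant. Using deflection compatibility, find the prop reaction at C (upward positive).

R_C = 74.19 kN

Remove the prop at C; the released (primary) structure is a cantilever built in at A.
Deflection at C on the released cantilever, summing each load's contribution:
  point load 114 at a = 1.8: Pa²(3L − a)/(6EI) = 443.2/EI
  clockwise couple 66.5 at a = 1.5: M₀a(2L − a)/(2EI) = 224.4/EI
  δ_0 = 667.7/EI
Flexibility coefficient — unit upward force at C: δ_{CC} = L³/(3EI) = 9/EI.
Compatibility at C: δ_0 − R_C·δ_{CC} = 0, so R_C = 667.7/9 = 74.19 kN.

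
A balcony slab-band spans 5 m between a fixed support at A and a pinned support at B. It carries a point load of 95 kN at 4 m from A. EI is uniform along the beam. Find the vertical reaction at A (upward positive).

R_A = 28.12 kN

Remove the prop at B; the released (primary) structure is a cantilever built in at A.
Free-end deflection of the primary structure under the applied loading (downward +):
  point load 95 at a = 4: Pa²(3L − a)/(6EI) = 2787/EI
Tip deflection under a unit load at B: L³/(3EI) = 41.67/EI.
The prop prevents deflection at B: R_B = δ_0/δ_{BB} = 2787/41.67 = 66.88 kN.
Vertical equilibrium: R_A = ΣP − R_B = 95 − 66.88 = 28.12 kN.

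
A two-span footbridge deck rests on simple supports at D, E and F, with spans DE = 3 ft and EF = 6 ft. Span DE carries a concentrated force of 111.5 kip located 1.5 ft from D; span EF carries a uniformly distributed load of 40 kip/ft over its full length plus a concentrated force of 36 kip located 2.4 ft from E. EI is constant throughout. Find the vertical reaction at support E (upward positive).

Release continuity at E by inserting a hinge; the redundant is the internal moment M_E. The primary structure is two simply-supported spans DE and EF.
Discontinuity in slope at E on the released structure — sum the simple-span end rotations:
  span DE: point load 111.5 at a = 1.5: Pab(L + a)/(6LEI) = 62.72/EI
  span EF: UDL 40: wL³/(24EI) = 360/EI
  span EF: point load 36 at a = 2.4: Pab(L + b)/(6LEI) = 82.94/EI
  relative rotation θ_0 = (62.72 + 442.9)/EI = 505.7/EI
A unit hogging moment at E produces rotation L₁/(3EI) + L₂/(3EI) = 3/EI.
Slope continuity at E: θ_0 = M_E·3/EI, so M_E = 505.7/3 = 168.6 kip·ft (hogging).
Span DE, ΣM about D with M_E applied at E: R_E^{DE}·3 = 167.2 + 168.6, so R_E^{DE} = 111.9 kip and R_D = 111.5 − 111.9 = -0.4348 kip.
Span EF, ΣM about F: R_E^{EF}·6 = 849.6 + 168.6, so R_E^{EF} = 169.7 kip and R_F = 276 − 169.7 = 106.3 kip.
R_E = 111.9 + 169.7 = 281.6 kip.

R_E = 281.6 kip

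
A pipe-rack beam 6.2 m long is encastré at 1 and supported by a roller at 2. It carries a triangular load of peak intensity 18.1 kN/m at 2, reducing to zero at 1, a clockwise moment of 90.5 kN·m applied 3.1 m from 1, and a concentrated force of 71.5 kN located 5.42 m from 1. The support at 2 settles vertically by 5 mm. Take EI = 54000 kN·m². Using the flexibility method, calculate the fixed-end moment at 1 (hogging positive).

M_1 = 77.79 kN·m

Release the roller at 2. Primary structure: cantilever fixed at 1.
Free-end deflection of the primary structure under the applied loading (downward +):
  triangular load, peak 18.1 at the free end: 11w₀L⁴/(120EI) = 2452/EI
  clockwise couple 90.5 at a = 3.1: M₀a(2L − a)/(2EI) = 1305/EI
  point load 71.5 at a = 5.42: Pa²(3L − a)/(6EI) = 4614/EI
  δ_0 = 8370/EI
Tip deflection under a unit load at 2: L³/(3EI) = 79.44/EI.
With EI = 54000 kN·m²: δ_0 = 0.155 m and δ_{22} = 0.001471 m/kN.
Compatibility — the beam at 2 must follow the support down by 0.005 m: δ_0 − R_2·δ_{22} = 0.005, so R_2 = (0.155 − 0.005)/0.001471 = 102 kN.
Moment equilibrium about 1: M_1 = Σ(load moments about 1) − R_2·L = 710 − 102×6.2 = 77.79 kN·m.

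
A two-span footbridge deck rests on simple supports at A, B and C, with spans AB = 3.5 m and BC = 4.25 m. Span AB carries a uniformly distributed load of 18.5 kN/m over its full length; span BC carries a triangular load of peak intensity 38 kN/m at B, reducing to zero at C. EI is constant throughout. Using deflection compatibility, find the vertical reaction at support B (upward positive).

R_B = 105.9 kN

Take M_B as the redundant. Released structure: two simple spans AB and BC with a hinge at B.
Discontinuity in slope at B on the released structure — sum the simple-span end rotations:
  span AB: UDL 18.5: wL³/(24EI) = 33.05/EI
  span BC: triangular load, peak 38: w₀L³/(45EI) = 64.82/EI
  relative rotation θ_0 = (33.05 + 64.82)/EI = 97.87/EI
A unit hogging moment at B produces rotation L₁/(3EI) + L₂/(3EI) = 2.583/EI.
Compatibility: M_B·(L₁+L₂)/(3EI) = θ_0, giving M_B = 37.89 kN·m (hogging).
Span AB, ΣM about A with M_B applied at B: R_B^{AB}·3.5 = 113.3 + 37.89, so R_B^{AB} = 43.2 kN and R_A = 64.75 − 43.2 = 21.55 kN.
Span BC, ΣM about C: R_B^{BC}·4.25 = 228.8 + 37.89, so R_B^{BC} = 62.75 kN and R_C = 80.75 − 62.75 = 18 kN.
R_B = 43.2 + 62.75 = 105.9 kN.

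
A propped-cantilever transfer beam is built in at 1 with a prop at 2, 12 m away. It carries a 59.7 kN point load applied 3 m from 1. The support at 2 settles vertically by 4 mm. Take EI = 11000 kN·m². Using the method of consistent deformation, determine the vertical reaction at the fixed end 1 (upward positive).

Choose R_2 as the redundant. The primary structure is the cantilever fixed at 1.
Downward deflection at the released point 2 due to the loads:
  point load 59.7 at a = 3: Pa²(3L − a)/(6EI) = 2955/EI
Flexibility coefficient — unit upward force at 2: δ_{22} = L³/(3EI) = 576/EI.
With EI = 11000 kN·m²: δ_0 = 0.26865 m and δ_{22} = 0.052364 m/kN.
Compatibility — the beam at 2 must follow the support down by 0.004 m: δ_0 − R_2·δ_{22} = 0.004, so R_2 = (0.26865 − 0.004)/0.052364 = 5.054 kN.
Vertical equilibrium: R_1 = ΣP − R_2 = 59.7 − 5.054 = 54.65 kN.

R_1 = 54.65 kN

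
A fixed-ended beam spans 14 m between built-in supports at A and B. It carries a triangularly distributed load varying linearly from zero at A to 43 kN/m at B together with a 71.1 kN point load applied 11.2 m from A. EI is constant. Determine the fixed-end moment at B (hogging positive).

M_B = 548.8 kN·m

Release both end moments; the primary structure is a simply-supported span AB with redundants M_A and M_B.
Simple-span end rotations at A and B under the given loads:
  at A: triangular load, peak 43: 7w₀L³/(360EI) = 2294/EI
  at B: triangular load, peak 43: w₀L³/(45EI) = 2622/EI
  at A: point load 71.1 at a = 11.2: Pab(L + b)/(6LEI) = 445.9/EI
  at B: point load 71.1 at a = 11.2: Pab(L + a)/(6LEI) = 668.9/EI
  θ_A0 = 2740/EI,  θ_B0 = 3291/EI
Flexibility coefficients: a unit moment at one end gives L/(3EI) there and L/(6EI) at the far end, so f₁₁ = f₂₂ = 4.667/EI and f₁₂ = f₂₁ = 2.333/EI.
Compatibility — zero rotation at each built-in end:
  4.667 M_A + 2.333 M_B = 2740
  2.333 M_A + 4.667 M_B = 3291
Solving the pair gives M_A = 312.8 kN·m and M_B = 548.8 kN·m (hogging).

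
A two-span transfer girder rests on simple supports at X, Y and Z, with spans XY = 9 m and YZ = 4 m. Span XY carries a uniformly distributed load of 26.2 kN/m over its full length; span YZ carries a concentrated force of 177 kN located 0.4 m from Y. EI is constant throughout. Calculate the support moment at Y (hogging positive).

M_Y = 202.3 kN·m

Insert a hinge at Y; M_Y is the redundant, and each span becomes simply supported.
End slopes at the hinge Y, treating each span as simply supported:
  span XY: UDL 26.2: wL³/(24EI) = 795.8/EI
  span YZ: point load 177 at a = 0.4: Pab(L + b)/(6LEI) = 80.71/EI
  relative rotation θ_0 = (795.8 + 80.71)/EI = 876.5/EI
A unit hogging moment at Y produces rotation L₁/(3EI) + L₂/(3EI) = 4.333/EI.
Slope continuity at Y: θ_0 = M_Y·4.333/EI, so M_Y = 876.5/4.333 = 202.3 kN·m (hogging).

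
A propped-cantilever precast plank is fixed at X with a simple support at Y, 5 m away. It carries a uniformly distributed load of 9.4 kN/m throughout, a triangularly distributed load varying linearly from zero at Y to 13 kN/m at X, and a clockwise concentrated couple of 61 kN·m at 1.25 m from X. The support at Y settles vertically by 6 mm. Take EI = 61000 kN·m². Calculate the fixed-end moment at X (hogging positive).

Take the reaction at Y as the redundant and release it; the primary structure is a cantilever fixed at X.
Downward deflection at the released point Y due to the loads:
  UDL 9.4: wL⁴/(8EI) = 734.4/EI
  triangular load, peak 13 at the fixed end: w₀L⁴/(30EI) = 270.8/EI
  clockwise couple 61 at a = 1.25: M₀a(2L − a)/(2EI) = 333.6/EI
  δ_0 = 1339/EI
Flexibility coefficient — unit upward force at Y: δ_{YY} = L³/(3EI) = 41.67/EI.
With EI = 61000 kN·m²: δ_0 = 0.021948 m and δ_{YY} = 0.000683 m/kN.
Compatibility — the beam at Y must follow the support down by 0.006 m: δ_0 − R_Y·δ_{YY} = 0.006, so R_Y = (0.021948 − 0.006)/0.000683 = 23.35 kN.
Moment equilibrium about X: M_X = Σ(load moments about X) − R_Y·L = 232.7 − 23.35×5 = 115.9 kN·m.

M_X = 115.9 kN·m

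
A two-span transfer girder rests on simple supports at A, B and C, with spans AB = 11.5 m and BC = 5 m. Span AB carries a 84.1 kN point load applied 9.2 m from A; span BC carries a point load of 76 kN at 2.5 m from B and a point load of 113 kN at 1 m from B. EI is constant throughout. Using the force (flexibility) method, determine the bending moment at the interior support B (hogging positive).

Release continuity at B by inserting a hinge; the redundant is the internal moment M_B. The primary structure is two simply-supported spans AB and BC.
Discontinuity in slope at B on the released structure — sum the simple-span end rotations:
  span AB: point load 84.1 at a = 9.2: Pab(L + a)/(6LEI) = 533.9/EI
  span BC: point load 76 at a = 2.5: Pab(L + b)/(6LEI) = 118.8/EI
  span BC: point load 113 at a = 1: Pab(L + b)/(6LEI) = 135.6/EI
  relative rotation θ_0 = (533.9 + 254.3)/EI = 788.2/EI
A unit hogging moment at B produces rotation L₁/(3EI) + L₂/(3EI) = 5.5/EI.
Compatibility: M_B·(L₁+L₂)/(3EI) = θ_0, giving M_B = 143.3 kN·m (hogging).

M_B = 143.3 kN·m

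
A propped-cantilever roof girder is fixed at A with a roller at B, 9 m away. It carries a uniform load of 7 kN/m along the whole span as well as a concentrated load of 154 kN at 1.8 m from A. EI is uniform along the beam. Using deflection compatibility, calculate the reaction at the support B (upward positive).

R_B = 32.25 kN

Take the reaction at B as the redundant and release it; the primary structure is a cantilever fixed at A.
Primary-structure tip deflection at B by superposition:
  UDL 7: wL⁴/(8EI) = 5741/EI
  point load 154 at a = 1.8: Pa²(3L − a)/(6EI) = 2096/EI
  δ_0 = 7837/EI
Flexibility coefficient — unit upward force at B: δ_{BB} = L³/(3EI) = 243/EI.
The prop prevents deflection at B: R_B = δ_0/δ_{BB} = 7837/243 = 32.25 kN.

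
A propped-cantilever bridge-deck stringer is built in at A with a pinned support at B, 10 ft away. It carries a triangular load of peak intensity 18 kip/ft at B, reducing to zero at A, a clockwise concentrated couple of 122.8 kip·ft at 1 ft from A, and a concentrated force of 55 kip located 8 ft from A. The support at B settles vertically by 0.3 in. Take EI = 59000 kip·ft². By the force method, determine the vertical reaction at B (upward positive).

Take the reaction at B as the redundant and release it; the primary structure is a cantilever fixed at A.
Deflection at B on the released cantilever, summing each load's contribution:
  triangular load, peak 18 at the free end: 11w₀L⁴/(120EI) = 16500/EI
  clockwise couple 122.8 at a = 1: M₀a(2L − a)/(2EI) = 1167/EI
  point load 55 at a = 8: Pa²(3L − a)/(6EI) = 12907/EI
  δ_0 = 30573/EI
Flexibility coefficient — unit upward force at B: δ_{BB} = L³/(3EI) = 333.3/EI.
With EI = 59000 kip·ft²: δ_0 = 0.51819 ft and δ_{BB} = 0.00565 ft/kip.
Compatibility — the beam at B must follow the support down by 0.025 ft: δ_0 − R_B·δ_{BB} = 0.025, so R_B = (0.51819 − 0.025)/0.00565 = 87.29 kip.

R_B = 87.29 kip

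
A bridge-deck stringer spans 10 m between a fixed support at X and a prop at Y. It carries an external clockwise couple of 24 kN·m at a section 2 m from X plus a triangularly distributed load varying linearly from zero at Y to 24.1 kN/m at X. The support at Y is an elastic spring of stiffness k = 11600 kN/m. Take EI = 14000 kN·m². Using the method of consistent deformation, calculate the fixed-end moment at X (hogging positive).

M_X = 172.6 kN·m

Take the reaction at Y as the redundant and release it; the primary structure is a cantilever fixed at X.
Deflection at Y on the released cantilever, summing each load's contribution:
  clockwise couple 24 at a = 2: M₀a(2L − a)/(2EI) = 432/EI
  triangular load, peak 24.1 at the fixed end: w₀L⁴/(30EI) = 8033/EI
  δ_0 = 8465/EI
Tip deflection under a unit load at Y: L³/(3EI) = 333.3/EI.
With EI = 14000 kN·m²: δ_0 = 0.60467 m and δ_{YY} = 0.02381 m/kN.
Compatibility — the spring shortens by R_Y/k under the reaction it provides: δ_0 − R_Y·δ_{YY} = R_Y/k. With 1/k = 0.000086 m/kN, R_Y = δ_0 / (δ_{YY} + 1/k) = 0.60467 / (0.02381 + 0.000086) = 25.3 kN.
Moment equilibrium about X: M_X = Σ(load moments about X) − R_Y·L = 425.7 − 25.3×10 = 172.6 kN·m.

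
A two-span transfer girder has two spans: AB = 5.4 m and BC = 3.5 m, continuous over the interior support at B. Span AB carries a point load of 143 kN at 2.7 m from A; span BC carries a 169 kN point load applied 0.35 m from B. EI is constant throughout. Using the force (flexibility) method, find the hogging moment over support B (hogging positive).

Release continuity at B by inserting a hinge; the redundant is the internal moment M_B. The primary structure is two simply-supported spans AB and BC.
End slopes at the hinge B, treating each span as simply supported:
  span AB: point load 143 at a = 2.7: Pab(L + a)/(6LEI) = 260.6/EI
  span BC: point load 169 at a = 0.35: Pab(L + b)/(6LEI) = 59/EI
  relative rotation θ_0 = (260.6 + 59)/EI = 319.6/EI
A unit hogging moment at B produces rotation L₁/(3EI) + L₂/(3EI) = 2.967/EI.
Compatibility: M_B·(L₁+L₂)/(3EI) = θ_0, giving M_B = 107.7 kN·m (hogging).

M_B = 107.7 kN·m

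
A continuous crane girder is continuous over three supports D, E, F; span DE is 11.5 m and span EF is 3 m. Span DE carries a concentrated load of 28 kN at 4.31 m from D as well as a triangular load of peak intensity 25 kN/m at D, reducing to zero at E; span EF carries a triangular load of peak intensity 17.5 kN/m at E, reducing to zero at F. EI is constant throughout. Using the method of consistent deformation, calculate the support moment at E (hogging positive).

M_E = 196.3 kN·m

Insert a hinge at E; M_E is the redundant, and each span becomes simply supported.
Rotations at E on the released spans (each span's end-slope, ×1/EI):
  span DE: point load 28 at a = 4.31: Pab(L + a)/(6LEI) = 198.8/EI
  span DE: triangular load, peak 25: 7w₀L³/(360EI) = 739.3/EI
  span EF: triangular load, peak 17.5: w₀L³/(45EI) = 10.5/EI
  relative rotation θ_0 = (938.1 + 10.5)/EI = 948.6/EI
A unit hogging moment at E produces rotation L₁/(3EI) + L₂/(3EI) = 4.833/EI.
Slope continuity at E: θ_0 = M_E·4.833/EI, so M_E = 948.6/4.833 = 196.3 kN·m (hogging).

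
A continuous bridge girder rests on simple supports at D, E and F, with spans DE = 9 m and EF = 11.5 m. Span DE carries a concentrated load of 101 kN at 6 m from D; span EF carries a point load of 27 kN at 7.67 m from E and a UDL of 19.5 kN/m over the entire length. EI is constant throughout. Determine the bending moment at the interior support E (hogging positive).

Take M_E as the redundant. Released structure: two simple spans DE and EF with a hinge at E.
Discontinuity in slope at E on the released structure — sum the simple-span end rotations:
  span DE: point load 101 at a = 6: Pab(L + a)/(6LEI) = 505/EI
  span EF: point load 27 at a = 7.67: Pab(L + b)/(6LEI) = 176.2/EI
  span EF: UDL 19.5: wL³/(24EI) = 1236/EI
  relative rotation θ_0 = (505 + 1412)/EI = 1917/EI
A unit hogging moment at E produces rotation L₁/(3EI) + L₂/(3EI) = 6.833/EI.
Compatibility: M_E·(L₁+L₂)/(3EI) = θ_0, giving M_E = 280.5 kN·m (hogging).

M_E = 280.5 kN·m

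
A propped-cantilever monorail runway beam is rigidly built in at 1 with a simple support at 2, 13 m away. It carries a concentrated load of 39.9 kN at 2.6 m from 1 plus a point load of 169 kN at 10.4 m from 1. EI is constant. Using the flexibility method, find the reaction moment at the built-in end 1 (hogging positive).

Take the reaction at 2 as the redundant and release it; the primary structure is a cantilever fixed at 1.
Free-end deflection of the primary structure under the applied loading (downward +):
  point load 39.9 at a = 2.6: Pa²(3L − a)/(6EI) = 1636/EI
  point load 169 at a = 10.4: Pa²(3L − a)/(6EI) = 87130/EI
  δ_0 = 88766/EI
Tip deflection under a unit load at 2: L³/(3EI) = 732.3/EI.
The prop prevents deflection at 2: R_2 = δ_0/δ_{22} = 88766/732.3 = 121.2 kN.
Moment equilibrium about 1: M_1 = Σ(load moments about 1) − R_2·L = 1861 − 121.2×13 = 285.6 kN·m.

M_1 = 285.6 kN·m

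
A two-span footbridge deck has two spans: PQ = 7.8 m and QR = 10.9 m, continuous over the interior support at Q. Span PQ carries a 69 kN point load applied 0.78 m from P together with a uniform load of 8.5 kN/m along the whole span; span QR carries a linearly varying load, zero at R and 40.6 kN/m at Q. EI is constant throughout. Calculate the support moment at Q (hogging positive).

M_Q = 225.5 kN·m

Take M_Q as the redundant. Released structure: two simple spans PQ and QR with a hinge at Q.
Discontinuity in slope at Q on the released structure — sum the simple-span end rotations:
  span PQ: point load 69 at a = 0.78: Pab(L + a)/(6LEI) = 69.27/EI
  span PQ: UDL 8.5: wL³/(24EI) = 168.1/EI
  span QR: triangular load, peak 40.6: w₀L³/(45EI) = 1168/EI
  relative rotation θ_0 = (237.3 + 1168)/EI = 1406/EI
A unit hogging moment at Q produces rotation L₁/(3EI) + L₂/(3EI) = 6.233/EI.
Compatibility: M_Q·(L₁+L₂)/(3EI) = θ_0, giving M_Q = 225.5 kN·m (hogging).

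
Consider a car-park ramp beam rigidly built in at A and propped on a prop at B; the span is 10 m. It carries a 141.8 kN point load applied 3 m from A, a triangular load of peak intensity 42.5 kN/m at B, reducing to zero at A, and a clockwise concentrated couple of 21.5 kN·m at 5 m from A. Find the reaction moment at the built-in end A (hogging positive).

Remove the prop at B; the released (primary) structure is a cantilever built in at A.
Deflection at B on the released cantilever, summing each load's contribution:
  point load 141.8 at a = 3: Pa²(3L − a)/(6EI) = 5743/EI
  triangular load, peak 42.5 at the free end: 11w₀L⁴/(120EI) = 38958/EI
  clockwise couple 21.5 at a = 5: M₀a(2L − a)/(2EI) = 806.2/EI
  δ_0 = 45507/EI
Tip deflection under a unit load at B: L³/(3EI) = 333.3/EI.
The prop prevents deflection at B: R_B = δ_0/δ_{BB} = 45507/333.3 = 136.5 kN.
Moment equilibrium about A: M_A = Σ(load moments about A) − R_B·L = 1864 − 136.5×10 = 498.3 kN·m.

M_A = 498.3 kN·m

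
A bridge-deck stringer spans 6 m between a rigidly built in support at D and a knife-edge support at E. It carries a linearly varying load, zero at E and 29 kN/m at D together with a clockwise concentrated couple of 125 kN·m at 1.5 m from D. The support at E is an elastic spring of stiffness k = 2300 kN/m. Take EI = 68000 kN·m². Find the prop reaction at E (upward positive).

Release the roller at E. Primary structure: cantilever fixed at D.
Deflection at E on the released cantilever, summing each load's contribution:
  triangular load, peak 29 at the fixed end: w₀L⁴/(30EI) = 1253/EI
  clockwise couple 125 at a = 1.5: M₀a(2L − a)/(2EI) = 984.4/EI
  δ_0 = 2237/EI
Flexibility coefficient — unit upward force at E: δ_{EE} = L³/(3EI) = 72/EI.
With EI = 68000 kN·m²: δ_0 = 0.0329 m and δ_{EE} = 0.001059 m/kN.
Compatibility — the spring shortens by R_E/k under the reaction it provides: δ_0 − R_E·δ_{EE} = R_E/k. With 1/k = 0.000435 m/kN, R_E = δ_0 / (δ_{EE} + 1/k) = 0.0329 / (0.001059 + 0.000435) = 22.03 kN.

R_E = 22.03 kN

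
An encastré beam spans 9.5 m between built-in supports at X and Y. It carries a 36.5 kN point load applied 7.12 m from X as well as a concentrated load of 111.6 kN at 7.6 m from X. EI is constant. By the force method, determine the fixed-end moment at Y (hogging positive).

Release both end moments; the primary structure is a simply-supported span XY with redundants M_X and M_Y.
End rotations of the released simple span under the applied load (×1/EI):
  at X: point load 36.5 at a = 7.12: Pab(L + b)/(6LEI) = 128.9/EI
  at Y: point load 36.5 at a = 7.12: Pab(L + a)/(6LEI) = 180.3/EI
  at X: point load 111.6 at a = 7.6: Pab(L + b)/(6LEI) = 322.3/EI
  at Y: point load 111.6 at a = 7.6: Pab(L + a)/(6LEI) = 483.5/EI
  θ_X0 = 451.2/EI,  θ_Y0 = 663.8/EI
Flexibility coefficients: a unit moment at one end gives L/(3EI) there and L/(6EI) at the far end, so f₁₁ = f₂₂ = 3.167/EI and f₁₂ = f₂₁ = 1.583/EI.
Compatibility — zero rotation at each built-in end:
  3.167 M_X + 1.583 M_Y = 451.2
  1.583 M_X + 3.167 M_Y = 663.8
Solving the pair gives M_X = 50.24 kN·m and M_Y = 184.5 kN·m (hogging).

M_Y = 184.5 kN·m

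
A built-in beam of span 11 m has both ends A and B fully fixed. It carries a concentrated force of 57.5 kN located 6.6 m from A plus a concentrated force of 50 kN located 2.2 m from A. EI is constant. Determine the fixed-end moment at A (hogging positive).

M_A = 131.1 kN·m

Release both end moments; the primary structure is a simply-supported span AB with redundants M_A and M_B.
End rotations of the released simple span under the applied load (×1/EI):
  at A: point load 57.5 at a = 6.6: Pab(L + b)/(6LEI) = 389.6/EI
  at B: point load 57.5 at a = 6.6: Pab(L + a)/(6LEI) = 445.3/EI
  at A: point load 50 at a = 2.2: Pab(L + b)/(6LEI) = 290.4/EI
  at B: point load 50 at a = 2.2: Pab(L + a)/(6LEI) = 193.6/EI
  θ_A0 = 680/EI,  θ_B0 = 638.9/EI
Flexibility coefficients: a unit moment at one end gives L/(3EI) there and L/(6EI) at the far end, so f₁₁ = f₂₂ = 3.667/EI and f₁₂ = f₂₁ = 1.833/EI.
Compatibility — zero rotation at each built-in end:
  3.667 M_A + 1.833 M_B = 680
  1.833 M_A + 3.667 M_B = 638.9
Solving the pair gives M_A = 131.1 kN·m and M_B = 108.7 kN·m (hogging).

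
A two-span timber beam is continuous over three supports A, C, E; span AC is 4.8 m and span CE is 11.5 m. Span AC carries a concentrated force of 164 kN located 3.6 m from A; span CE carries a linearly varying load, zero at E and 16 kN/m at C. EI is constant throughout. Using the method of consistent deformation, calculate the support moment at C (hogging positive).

Release continuity at C by inserting a hinge; the redundant is the internal moment M_C. The primary structure is two simply-supported spans AC and CE.
End slopes at the hinge C, treating each span as simply supported:
  span AC: point load 164 at a = 3.6: Pab(L + a)/(6LEI) = 206.6/EI
  span CE: triangular load, peak 16: w₀L³/(45EI) = 540.8/EI
  relative rotation θ_0 = (206.6 + 540.8)/EI = 747.4/EI
A unit hogging moment at C produces rotation L₁/(3EI) + L₂/(3EI) = 5.433/EI.
Compatibility: M_C·(L₁+L₂)/(3EI) = θ_0, giving M_C = 137.6 kN·m (hogging).

M_C = 137.6 kN·m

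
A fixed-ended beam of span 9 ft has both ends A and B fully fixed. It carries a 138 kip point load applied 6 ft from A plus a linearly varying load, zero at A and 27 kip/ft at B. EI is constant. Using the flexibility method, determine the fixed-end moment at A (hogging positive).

Release both end moments; the primary structure is a simply-supported span AB with redundants M_A and M_B.
End rotations of the released simple span under the applied load (×1/EI):
  at A: point load 138 at a = 6: Pab(L + b)/(6LEI) = 552/EI
  at B: point load 138 at a = 6: Pab(L + a)/(6LEI) = 690/EI
  at A: triangular load, peak 27: 7w₀L³/(360EI) = 382.7/EI
  at B: triangular load, peak 27: w₀L³/(45EI) = 437.4/EI
  θ_A0 = 934.7/EI,  θ_B0 = 1127/EI
Flexibility coefficients: a unit moment at one end gives L/(3EI) there and L/(6EI) at the far end, so f₁₁ = f₂₂ = 3/EI and f₁₂ = f₂₁ = 1.5/EI.
Compatibility — zero rotation at each built-in end:
  3 M_A + 1.5 M_B = 934.7
  1.5 M_A + 3 M_B = 1127
Solving the pair gives M_A = 164.9 kip·ft and M_B = 293.4 kip·ft (hogging).

M_A = 164.9 kip·ft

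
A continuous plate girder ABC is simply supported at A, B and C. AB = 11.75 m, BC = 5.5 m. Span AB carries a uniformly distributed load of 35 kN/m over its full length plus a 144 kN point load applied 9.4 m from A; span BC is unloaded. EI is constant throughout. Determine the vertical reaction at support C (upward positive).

Release continuity at B by inserting a hinge; the redundant is the internal moment M_B. The primary structure is two simply-supported spans AB and BC.
Discontinuity in slope at B on the released structure — sum the simple-span end rotations:
  span AB: UDL 35: wL³/(24EI) = 2366/EI
  span AB: point load 144 at a = 9.4: Pab(L + a)/(6LEI) = 954.3/EI
  relative rotation θ_0 = (3320 + 0)/EI = 3320/EI
A unit hogging moment at B produces rotation L₁/(3EI) + L₂/(3EI) = 5.75/EI.
Slope continuity at B: θ_0 = M_B·5.75/EI, so M_B = 3320/5.75 = 577.4 kN·m (hogging).
Span BC, ΣM about C: R_B^{BC}·5.5 = 0 + 577.4, so R_B^{BC} = 105 kN and R_C = 0 − 105 = -105 kN.

R_C = -105 kN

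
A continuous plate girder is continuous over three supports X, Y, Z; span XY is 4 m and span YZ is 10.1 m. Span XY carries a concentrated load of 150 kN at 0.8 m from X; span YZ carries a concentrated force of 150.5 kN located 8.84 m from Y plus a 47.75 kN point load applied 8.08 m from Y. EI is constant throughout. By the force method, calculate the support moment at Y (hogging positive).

Insert a hinge at Y; M_Y is the redundant, and each span becomes simply supported.
Discontinuity in slope at Y on the released structure — sum the simple-span end rotations:
  span XY: point load 150 at a = 0.8: Pab(L + a)/(6LEI) = 76.8/EI
  span YZ: point load 150.5 at a = 8.84: Pab(L + b)/(6LEI) = 314.2/EI
  span YZ: point load 47.75 at a = 8.08: Pab(L + b)/(6LEI) = 155.9/EI
  relative rotation θ_0 = (76.8 + 470.1)/EI = 546.9/EI
A unit hogging moment at Y produces rotation L₁/(3EI) + L₂/(3EI) = 4.7/EI.
Compatibility: M_Y·(L₁+L₂)/(3EI) = θ_0, giving M_Y = 116.4 kN·m (hogging).

M_Y = 116.4 kN·m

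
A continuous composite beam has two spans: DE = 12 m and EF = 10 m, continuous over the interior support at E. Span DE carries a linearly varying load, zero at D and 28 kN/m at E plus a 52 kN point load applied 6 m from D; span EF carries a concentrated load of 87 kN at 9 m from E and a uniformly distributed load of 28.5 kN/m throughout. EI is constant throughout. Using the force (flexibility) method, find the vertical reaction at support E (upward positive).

R_E = 361.1 kN

Release continuity at E by inserting a hinge; the redundant is the internal moment M_E. The primary structure is two simply-supported spans DE and EF.
Rotations at E on the released spans (each span's end-slope, ×1/EI):
  span DE: triangular load, peak 28: w₀L³/(45EI) = 1075/EI
  span DE: point load 52 at a = 6: Pab(L + a)/(6LEI) = 468/EI
  span EF: point load 87 at a = 9: Pab(L + b)/(6LEI) = 143.6/EI
  span EF: UDL 28.5: wL³/(24EI) = 1188/EI
  relative rotation θ_0 = (1543 + 1331)/EI = 2874/EI
A unit hogging moment at E produces rotation L₁/(3EI) + L₂/(3EI) = 7.333/EI.
Compatibility: M_E·(L₁+L₂)/(3EI) = θ_0, giving M_E = 391.9 kN·m (hogging).
Span DE, ΣM about D with M_E applied at E: R_E^{DE}·12 = 1656 + 391.9, so R_E^{DE} = 170.7 kN and R_D = 220 − 170.7 = 49.34 kN.
Span EF, ΣM about F: R_E^{EF}·10 = 1512 + 391.9, so R_E^{EF} = 190.4 kN and R_F = 372 − 190.4 = 181.6 kN.
R_E = 170.7 + 190.4 = 361.1 kN.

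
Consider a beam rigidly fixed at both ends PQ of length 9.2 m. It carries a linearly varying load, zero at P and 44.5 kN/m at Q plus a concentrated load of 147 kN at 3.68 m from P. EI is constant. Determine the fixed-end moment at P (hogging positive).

M_P = 320.3 kN·m

Release both end moments; the primary structure is a simply-supported span PQ with redundants M_P and M_Q.
End rotations of the released simple span under the applied load (×1/EI):
  at P: triangular load, peak 44.5: 7w₀L³/(360EI) = 673.8/EI
  at Q: triangular load, peak 44.5: w₀L³/(45EI) = 770/EI
  at P: point load 147 at a = 3.68: Pab(L + b)/(6LEI) = 796.3/EI
  at Q: point load 147 at a = 3.68: Pab(L + a)/(6LEI) = 696.8/EI
  θ_P0 = 1470/EI,  θ_Q0 = 1467/EI
Flexibility coefficients: a unit moment at one end gives L/(3EI) there and L/(6EI) at the far end, so f₁₁ = f₂₂ = 3.067/EI and f₁₂ = f₂₁ = 1.533/EI.
Compatibility — zero rotation at each built-in end:
  3.067 M_P + 1.533 M_Q = 1470
  1.533 M_P + 3.067 M_Q = 1467
Solving the pair gives M_P = 320.3 kN·m and M_Q = 318.2 kN·m (hogging).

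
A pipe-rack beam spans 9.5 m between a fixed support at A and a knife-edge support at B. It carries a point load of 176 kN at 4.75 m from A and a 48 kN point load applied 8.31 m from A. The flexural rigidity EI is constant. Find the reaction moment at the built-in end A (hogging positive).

M_A = 341.6 kN·m

Release the roller at B. Primary structure: cantilever fixed at A.
Primary-structure tip deflection at B by superposition:
  point load 176 at a = 4.75: Pa²(3L − a)/(6EI) = 15719/EI
  point load 48 at a = 8.31: Pa²(3L − a)/(6EI) = 11154/EI
  δ_0 = 26872/EI
Flexibility coefficient — unit upward force at B: δ_{BB} = L³/(3EI) = 285.8/EI.
The prop prevents deflection at B: R_B = δ_0/δ_{BB} = 26872/285.8 = 94.03 kN.
Moment equilibrium about A: M_A = Σ(load moments about A) − R_B·L = 1235 − 94.03×9.5 = 341.6 kN·m.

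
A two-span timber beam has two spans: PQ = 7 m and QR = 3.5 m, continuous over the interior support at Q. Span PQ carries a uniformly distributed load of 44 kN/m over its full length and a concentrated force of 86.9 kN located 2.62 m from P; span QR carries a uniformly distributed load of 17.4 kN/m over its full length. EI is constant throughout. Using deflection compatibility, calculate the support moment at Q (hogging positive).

M_Q = 253.8 kN·m

Take M_Q as the redundant. Released structure: two simple spans PQ and QR with a hinge at Q.
End slopes at the hinge Q, treating each span as simply supported:
  span PQ: UDL 44: wL³/(24EI) = 628.8/EI
  span PQ: point load 86.9 at a = 2.62: Pab(L + a)/(6LEI) = 228.4/EI
  span QR: UDL 17.4: wL³/(24EI) = 31.08/EI
  relative rotation θ_0 = (857.2 + 31.08)/EI = 888.3/EI
A unit hogging moment at Q produces rotation L₁/(3EI) + L₂/(3EI) = 3.5/EI.
Slope continuity at Q: θ_0 = M_Q·3.5/EI, so M_Q = 888.3/3.5 = 253.8 kN·m (hogging).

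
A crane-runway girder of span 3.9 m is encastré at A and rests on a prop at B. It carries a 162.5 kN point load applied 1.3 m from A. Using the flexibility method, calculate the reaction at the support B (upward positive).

R_B = 24.07 kN

Take the reaction at B as the redundant and release it; the primary structure is a cantilever fixed at A.
Downward deflection at the released point B due to the loads:
  point load 162.5 at a = 1.3: Pa²(3L − a)/(6EI) = 476/EI
Flexibility coefficient — unit upward force at B: δ_{BB} = L³/(3EI) = 19.77/EI.
Compatibility at B: δ_0 − R_B·δ_{BB} = 0, so R_B = 476/19.77 = 24.07 kN.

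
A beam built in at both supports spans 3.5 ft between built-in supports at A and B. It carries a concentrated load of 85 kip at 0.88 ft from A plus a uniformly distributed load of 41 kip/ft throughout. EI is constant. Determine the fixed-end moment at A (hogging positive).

Take the two fixed-end moments M_A, M_B as redundants; the released structure is the simple span AB.
Simple-span end rotations at A and B under the given loads:
  at A: point load 85 at a = 0.88: Pab(L + b)/(6LEI) = 57.11/EI
  at B: point load 85 at a = 0.88: Pab(L + a)/(6LEI) = 40.87/EI
  at A: UDL 41: wL³/(24EI) = 73.24/EI
  at B: UDL 41: wL³/(24EI) = 73.24/EI
  θ_A0 = 130.4/EI,  θ_B0 = 114.1/EI
Flexibility coefficients: a unit moment at one end gives L/(3EI) there and L/(6EI) at the far end, so f₁₁ = f₂₂ = 1.167/EI and f₁₂ = f₂₁ = 0.5833/EI.
Compatibility — zero rotation at each built-in end:
  1.167 M_A + 0.5833 M_B = 130.4
  0.5833 M_A + 1.167 M_B = 114.1
Solving the pair gives M_A = 83.77 kip·ft and M_B = 55.93 kip·ft (hogging).

M_A = 83.77 kip·ft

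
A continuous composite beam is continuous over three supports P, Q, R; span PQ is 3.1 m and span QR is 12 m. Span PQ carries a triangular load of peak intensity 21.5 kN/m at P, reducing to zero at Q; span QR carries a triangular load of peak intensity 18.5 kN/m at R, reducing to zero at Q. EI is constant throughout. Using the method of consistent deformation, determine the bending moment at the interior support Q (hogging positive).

M_Q = 126 kN·m

Take M_Q as the redundant. Released structure: two simple spans PQ and QR with a hinge at Q.
Discontinuity in slope at Q on the released structure — sum the simple-span end rotations:
  span PQ: triangular load, peak 21.5: 7w₀L³/(360EI) = 12.45/EI
  span QR: triangular load, peak 18.5: 7w₀L³/(360EI) = 621.6/EI
  relative rotation θ_0 = (12.45 + 621.6)/EI = 634.1/EI
A unit hogging moment at Q produces rotation L₁/(3EI) + L₂/(3EI) = 5.033/EI.
Slope continuity at Q: θ_0 = M_Q·5.033/EI, so M_Q = 634.1/5.033 = 126 kN·m (hogging).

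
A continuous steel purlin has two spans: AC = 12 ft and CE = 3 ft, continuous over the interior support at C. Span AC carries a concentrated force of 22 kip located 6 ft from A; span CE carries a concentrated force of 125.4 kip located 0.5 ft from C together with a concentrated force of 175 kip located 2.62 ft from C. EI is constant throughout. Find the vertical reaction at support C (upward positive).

Insert a hinge at C; M_C is the redundant, and each span becomes simply supported.
Discontinuity in slope at C on the released structure — sum the simple-span end rotations:
  span AC: point load 22 at a = 6: Pab(L + a)/(6LEI) = 198/EI
  span CE: point load 125.4 at a = 0.5: Pab(L + b)/(6LEI) = 47.9/EI
  span CE: point load 175 at a = 2.62: Pab(L + b)/(6LEI) = 32.72/EI
  relative rotation θ_0 = (198 + 80.61)/EI = 278.6/EI
A unit hogging moment at C produces rotation L₁/(3EI) + L₂/(3EI) = 5/EI.
Slope continuity at C: θ_0 = M_C·5/EI, so M_C = 278.6/5 = 55.72 kip·ft (hogging).
Span AC, ΣM about A with M_C applied at C: R_C^{AC}·12 = 132 + 55.72, so R_C^{AC} = 15.64 kip and R_A = 22 − 15.64 = 6.356 kip.
Span CE, ΣM about E: R_C^{CE}·3 = 380 + 55.72, so R_C^{CE} = 145.2 kip and R_E = 300.4 − 145.2 = 155.2 kip.
R_C = 15.64 + 145.2 = 160.9 kip.

R_C = 160.9 kip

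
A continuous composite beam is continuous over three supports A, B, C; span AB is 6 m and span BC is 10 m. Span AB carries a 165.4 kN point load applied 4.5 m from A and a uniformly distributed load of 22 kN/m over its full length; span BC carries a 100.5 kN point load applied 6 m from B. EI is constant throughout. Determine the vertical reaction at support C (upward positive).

R_C = 39.93 kN

Insert a hinge at B; M_B is the redundant, and each span becomes simply supported.
Rotations at B on the released spans (each span's end-slope, ×1/EI):
  span AB: point load 165.4 at a = 4.5: Pab(L + a)/(6LEI) = 325.6/EI
  span AB: UDL 22: wL³/(24EI) = 198/EI
  span BC: point load 100.5 at a = 6: Pab(L + b)/(6LEI) = 562.8/EI
  relative rotation θ_0 = (523.6 + 562.8)/EI = 1086/EI
A unit hogging moment at B produces rotation L₁/(3EI) + L₂/(3EI) = 5.333/EI.
Slope continuity at B: θ_0 = M_B·5.333/EI, so M_B = 1086/5.333 = 203.7 kN·m (hogging).
Span BC, ΣM about C: R_B^{BC}·10 = 402 + 203.7, so R_B^{BC} = 60.57 kN and R_C = 100.5 − 60.57 = 39.93 kN.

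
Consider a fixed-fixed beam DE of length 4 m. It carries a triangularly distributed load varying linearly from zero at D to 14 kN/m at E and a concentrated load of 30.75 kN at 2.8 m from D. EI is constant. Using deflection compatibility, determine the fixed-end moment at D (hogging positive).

M_D = 15.22 kN·m

Release both end moments; the primary structure is a simply-supported span DE with redundants M_D and M_E.
On the primary (simply-supported) span, the end slopes from the loading are:
  at D: triangular load, peak 14: 7w₀L³/(360EI) = 17.42/EI
  at E: triangular load, peak 14: w₀L³/(45EI) = 19.91/EI
  at D: point load 30.75 at a = 2.8: Pab(L + b)/(6LEI) = 22.39/EI
  at E: point load 30.75 at a = 2.8: Pab(L + a)/(6LEI) = 29.27/EI
  θ_D0 = 39.81/EI,  θ_E0 = 49.19/EI
Flexibility coefficients: a unit moment at one end gives L/(3EI) there and L/(6EI) at the far end, so f₁₁ = f₂₂ = 1.333/EI and f₁₂ = f₂₁ = 0.6667/EI.
Compatibility — zero rotation at each built-in end:
  1.333 M_D + 0.6667 M_E = 39.81
  0.6667 M_D + 1.333 M_E = 49.19
Solving the pair gives M_D = 15.22 kN·m and M_E = 29.28 kN·m (hogging).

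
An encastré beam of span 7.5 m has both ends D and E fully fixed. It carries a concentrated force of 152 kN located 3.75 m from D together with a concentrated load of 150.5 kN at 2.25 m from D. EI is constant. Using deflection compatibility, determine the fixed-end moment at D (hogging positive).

Take the two fixed-end moments M_D, M_E as redundants; the released structure is the simple span DE.
End rotations of the released simple span under the applied load (×1/EI):
  at D: point load 152 at a = 3.75: Pab(L + b)/(6LEI) = 534.4/EI
  at E: point load 152 at a = 3.75: Pab(L + a)/(6LEI) = 534.4/EI
  at D: point load 150.5 at a = 2.25: Pab(L + b)/(6LEI) = 503.7/EI
  at E: point load 150.5 at a = 2.25: Pab(L + a)/(6LEI) = 385.2/EI
  θ_D0 = 1038/EI,  θ_E0 = 919.6/EI
Flexibility coefficients: a unit moment at one end gives L/(3EI) there and L/(6EI) at the far end, so f₁₁ = f₂₂ = 2.5/EI and f₁₂ = f₂₁ = 1.25/EI.
Compatibility — zero rotation at each built-in end:
  2.5 M_D + 1.25 M_E = 1038
  1.25 M_D + 2.5 M_E = 919.6
Solving the pair gives M_D = 308.4 kN·m and M_E = 213.6 kN·m (hogging).

M_D = 308.4 kN·m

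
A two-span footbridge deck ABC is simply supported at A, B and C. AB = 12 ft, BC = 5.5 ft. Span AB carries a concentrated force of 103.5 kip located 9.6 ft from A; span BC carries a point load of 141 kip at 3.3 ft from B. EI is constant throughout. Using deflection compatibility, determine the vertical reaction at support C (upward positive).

Take M_B as the redundant. Released structure: two simple spans AB and BC with a hinge at B.
Discontinuity in slope at B on the released structure — sum the simple-span end rotations:
  span AB: point load 103.5 at a = 9.6: Pab(L + a)/(6LEI) = 715.4/EI
  span BC: point load 141 at a = 3.3: Pab(L + b)/(6LEI) = 238.9/EI
  relative rotation θ_0 = (715.4 + 238.9)/EI = 954.2/EI
A unit hogging moment at B produces rotation L₁/(3EI) + L₂/(3EI) = 5.833/EI.
Compatibility: M_B·(L₁+L₂)/(3EI) = θ_0, giving M_B = 163.6 kip·ft (hogging).
Span BC, ΣM about C: R_B^{BC}·5.5 = 310.2 + 163.6, so R_B^{BC} = 86.14 kip and R_C = 141 − 86.14 = 54.86 kip.

R_C = 54.86 kip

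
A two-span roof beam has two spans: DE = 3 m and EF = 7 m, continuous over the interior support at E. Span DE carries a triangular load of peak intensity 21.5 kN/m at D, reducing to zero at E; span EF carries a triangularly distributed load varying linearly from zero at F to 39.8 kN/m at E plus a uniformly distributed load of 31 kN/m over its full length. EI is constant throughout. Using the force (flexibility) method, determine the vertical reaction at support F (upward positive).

Take M_E as the redundant. Released structure: two simple spans DE and EF with a hinge at E.
Discontinuity in slope at E on the released structure — sum the simple-span end rotations:
  span DE: triangular load, peak 21.5: 7w₀L³/(360EI) = 11.29/EI
  span EF: triangular load, peak 39.8: w₀L³/(45EI) = 303.4/EI
  span EF: UDL 31: wL³/(24EI) = 443/EI
  relative rotation θ_0 = (11.29 + 746.4)/EI = 757.7/EI
A unit hogging moment at E produces rotation L₁/(3EI) + L₂/(3EI) = 3.333/EI.
Slope continuity at E: θ_0 = M_E·3.333/EI, so M_E = 757.7/3.333 = 227.3 kN·m (hogging).
Span EF, ΣM about F: R_E^{EF}·7 = 1410 + 227.3, so R_E^{EF} = 233.8 kN and R_F = 356.3 − 233.8 = 122.5 kN.

R_F = 122.5 kN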